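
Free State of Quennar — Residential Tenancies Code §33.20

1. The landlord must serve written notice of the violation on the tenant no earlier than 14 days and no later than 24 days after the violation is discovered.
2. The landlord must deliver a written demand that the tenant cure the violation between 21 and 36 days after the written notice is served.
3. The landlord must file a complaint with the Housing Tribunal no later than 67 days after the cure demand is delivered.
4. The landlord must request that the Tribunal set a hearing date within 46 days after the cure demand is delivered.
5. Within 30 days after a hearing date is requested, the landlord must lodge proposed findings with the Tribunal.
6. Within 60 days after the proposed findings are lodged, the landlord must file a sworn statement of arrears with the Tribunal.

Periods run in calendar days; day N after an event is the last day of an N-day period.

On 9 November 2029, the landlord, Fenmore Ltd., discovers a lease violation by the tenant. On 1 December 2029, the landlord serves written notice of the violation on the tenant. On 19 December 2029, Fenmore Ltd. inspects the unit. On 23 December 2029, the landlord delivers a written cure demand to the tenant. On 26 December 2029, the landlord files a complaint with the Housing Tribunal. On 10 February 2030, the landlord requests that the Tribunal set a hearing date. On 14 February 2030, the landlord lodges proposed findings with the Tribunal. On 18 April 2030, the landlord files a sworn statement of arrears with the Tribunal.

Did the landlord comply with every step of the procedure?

Step 1: the window is 14–24 days after 9 November 2029 (when the violation is discovered), so 23 November 2029 through 3 December 2029; done 1 December 2029 — within the window.
Step 2: the window is 21–36 days after 1 December 2029 (when the written notice is served), so 22 December 2029 through 6 January 2030; 23 December 2029 falls inside that range.
Step 3: 67 days after 23 December 2029 (when the cure demand is delivered) is 28 February 2030; done 26 December 2029 — timely.
Step 4: 46 days after 23 December 2029 (when the cure demand is delivered) is 7 February 2030; 10 February 2030 misses that deadline by 3 days.

No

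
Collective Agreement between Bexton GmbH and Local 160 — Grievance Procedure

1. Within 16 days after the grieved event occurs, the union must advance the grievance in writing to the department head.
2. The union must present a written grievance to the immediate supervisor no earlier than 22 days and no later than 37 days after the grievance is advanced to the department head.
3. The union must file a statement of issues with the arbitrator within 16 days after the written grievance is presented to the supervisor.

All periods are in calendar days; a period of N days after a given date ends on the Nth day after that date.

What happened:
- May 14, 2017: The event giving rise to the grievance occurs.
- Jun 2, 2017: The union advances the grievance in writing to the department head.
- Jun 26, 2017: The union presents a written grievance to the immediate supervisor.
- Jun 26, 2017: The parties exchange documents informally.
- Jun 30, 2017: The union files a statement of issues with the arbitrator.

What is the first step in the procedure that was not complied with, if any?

Step 1

Step 1: 16 days after May 14, 2017 (when the grieved event occurs) is May 30, 2017; not done until Jun 2, 2017, 3 days after the deadline.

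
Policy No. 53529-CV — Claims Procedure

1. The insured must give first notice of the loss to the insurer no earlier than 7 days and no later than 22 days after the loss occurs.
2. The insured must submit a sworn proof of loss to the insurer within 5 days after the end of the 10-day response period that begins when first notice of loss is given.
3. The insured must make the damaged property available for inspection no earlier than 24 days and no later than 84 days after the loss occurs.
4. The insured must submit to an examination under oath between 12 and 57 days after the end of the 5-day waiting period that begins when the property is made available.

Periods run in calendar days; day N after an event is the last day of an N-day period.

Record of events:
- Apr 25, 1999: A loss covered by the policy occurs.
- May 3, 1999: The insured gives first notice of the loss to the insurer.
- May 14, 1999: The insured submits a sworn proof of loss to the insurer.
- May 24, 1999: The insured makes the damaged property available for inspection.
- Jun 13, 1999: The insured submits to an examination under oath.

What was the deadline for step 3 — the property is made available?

Jul 18, 1999

Step 3 runs from Apr 25, 1999, when the loss occurs. The window is 24–84 days after Apr 25, 1999; it closes on Jul 18, 1999.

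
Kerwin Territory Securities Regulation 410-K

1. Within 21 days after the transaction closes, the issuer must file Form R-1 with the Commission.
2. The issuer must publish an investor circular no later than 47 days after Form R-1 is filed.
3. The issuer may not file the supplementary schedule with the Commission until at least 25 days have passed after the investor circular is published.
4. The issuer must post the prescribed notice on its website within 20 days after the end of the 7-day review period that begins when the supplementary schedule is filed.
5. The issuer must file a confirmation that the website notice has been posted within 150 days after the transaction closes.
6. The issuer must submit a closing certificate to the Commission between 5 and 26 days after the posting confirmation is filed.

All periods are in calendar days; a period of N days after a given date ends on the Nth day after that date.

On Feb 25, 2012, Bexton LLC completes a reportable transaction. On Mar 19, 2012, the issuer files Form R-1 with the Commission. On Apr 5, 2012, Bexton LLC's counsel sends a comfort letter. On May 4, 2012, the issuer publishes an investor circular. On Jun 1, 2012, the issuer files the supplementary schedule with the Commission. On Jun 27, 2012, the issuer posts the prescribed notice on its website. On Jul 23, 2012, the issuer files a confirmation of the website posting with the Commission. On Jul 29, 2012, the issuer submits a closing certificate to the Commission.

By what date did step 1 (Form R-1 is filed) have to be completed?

Mar 17, 2012

Step 1 runs from Feb 25, 2012, when the transaction closes. 21 days after Feb 25, 2012 is Mar 17, 2012.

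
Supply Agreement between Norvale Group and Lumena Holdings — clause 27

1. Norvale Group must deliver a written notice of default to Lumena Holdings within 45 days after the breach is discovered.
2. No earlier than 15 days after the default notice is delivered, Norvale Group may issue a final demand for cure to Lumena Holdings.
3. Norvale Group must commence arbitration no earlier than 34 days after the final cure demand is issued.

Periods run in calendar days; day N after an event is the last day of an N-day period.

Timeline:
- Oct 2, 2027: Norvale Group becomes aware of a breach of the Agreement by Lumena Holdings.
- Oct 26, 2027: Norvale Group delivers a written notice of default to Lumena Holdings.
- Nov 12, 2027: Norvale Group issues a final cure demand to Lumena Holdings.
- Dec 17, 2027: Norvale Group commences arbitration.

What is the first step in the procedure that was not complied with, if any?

(1) due by Oct 2, 2027 + 45 days = Nov 16, 2027; completed Oct 26, 2027, before the deadline.
(2) permitted from Oct 26, 2027 + 15 days = Nov 10, 2027 onward; done Nov 12, 2027, after the minimum wait.
(3) permitted from Nov 12, 2027 + 34 days = Dec 16, 2027 onward; done Dec 17, 2027, after the minimum wait.

None — every step was satisfied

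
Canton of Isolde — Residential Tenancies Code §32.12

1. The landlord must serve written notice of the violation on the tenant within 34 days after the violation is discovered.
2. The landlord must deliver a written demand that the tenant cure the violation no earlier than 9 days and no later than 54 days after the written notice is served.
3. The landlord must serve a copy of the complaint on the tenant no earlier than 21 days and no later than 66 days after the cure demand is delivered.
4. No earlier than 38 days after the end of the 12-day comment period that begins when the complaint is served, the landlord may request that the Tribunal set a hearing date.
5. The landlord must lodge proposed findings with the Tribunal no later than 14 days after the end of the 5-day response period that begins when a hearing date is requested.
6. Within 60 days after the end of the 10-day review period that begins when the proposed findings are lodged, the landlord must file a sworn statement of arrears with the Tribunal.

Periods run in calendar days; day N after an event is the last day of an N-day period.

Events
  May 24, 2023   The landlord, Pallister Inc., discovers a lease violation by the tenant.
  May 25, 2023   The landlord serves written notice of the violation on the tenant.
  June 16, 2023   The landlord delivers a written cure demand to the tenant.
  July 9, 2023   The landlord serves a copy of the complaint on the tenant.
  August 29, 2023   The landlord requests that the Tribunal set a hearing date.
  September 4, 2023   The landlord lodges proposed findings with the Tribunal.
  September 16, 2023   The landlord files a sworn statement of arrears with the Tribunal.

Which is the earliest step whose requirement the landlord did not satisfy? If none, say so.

Step 1: 34 days after May 24, 2023 (when the violation is discovered) is June 27, 2023; completed May 25, 2023, before the deadline.
Step 2: the window is 9–54 days after May 25, 2023 (when the written notice is served), so June 3, 2023 through July 18, 2023; done June 16, 2023 — within the window.
Step 3: the window is 21–66 days after June 16, 2023 (when the cure demand is delivered), so July 7, 2023 through August 21, 2023; July 9, 2023 falls inside that range.
Step 4: the earliest permitted date is 38 days after July 21, 2023 (end of the 12-day comment period, which began when the complaint is served on July 9, 2023), i.e. August 28, 2023; done August 29, 2023 — permitted.
Step 5: 14 days after September 3, 2023 (end of the 5-day response period, which began when a hearing date is requested on August 29, 2023) is September 17, 2023; September 4, 2023 is within that limit.
Step 6: 60 days after September 14, 2023 (end of the 10-day review period, which began when the proposed findings are lodged on September 4, 2023) is November 13, 2023; completed September 16, 2023, before the deadline.

None — every step was satisfied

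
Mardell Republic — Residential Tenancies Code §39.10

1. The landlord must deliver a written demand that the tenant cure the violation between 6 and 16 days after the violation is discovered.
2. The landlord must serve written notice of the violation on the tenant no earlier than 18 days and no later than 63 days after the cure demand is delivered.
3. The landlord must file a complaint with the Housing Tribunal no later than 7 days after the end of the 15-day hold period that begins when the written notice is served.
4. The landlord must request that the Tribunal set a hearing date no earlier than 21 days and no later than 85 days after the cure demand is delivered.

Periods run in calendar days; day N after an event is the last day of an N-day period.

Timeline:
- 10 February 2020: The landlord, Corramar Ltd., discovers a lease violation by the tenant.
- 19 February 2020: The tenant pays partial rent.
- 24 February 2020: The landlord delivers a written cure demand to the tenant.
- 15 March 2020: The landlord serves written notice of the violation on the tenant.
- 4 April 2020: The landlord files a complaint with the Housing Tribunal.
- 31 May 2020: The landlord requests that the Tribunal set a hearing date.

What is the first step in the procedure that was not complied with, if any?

Step 1 — 6 and 16 days from 10 February 2020 (when the violation is discovered) are 16 February 2020 and 26 February 2020 respectively; done 24 February 2020, which is between those dates.
Step 2 — 18 and 63 days from 24 February 2020 (when the cure demand is delivered) are 13 March 2020 and 27 April 2020 respectively; done 15 March 2020, which is between those dates.
Step 3 — counting 7 days from 30 March 2020 (end of the 15-day hold period, which began when the written notice is served on 15 March 2020) gives a deadline of 6 April 2020; 4 April 2020 is within that limit.
Step 4 — 21 and 85 days from 24 February 2020 (when the cure demand is delivered) are 16 March 2020 and 19 May 2020 respectively; done 31 May 2020 — 12 days after the window closed.
No need to go further; step 4 was not satisfied.

Step 4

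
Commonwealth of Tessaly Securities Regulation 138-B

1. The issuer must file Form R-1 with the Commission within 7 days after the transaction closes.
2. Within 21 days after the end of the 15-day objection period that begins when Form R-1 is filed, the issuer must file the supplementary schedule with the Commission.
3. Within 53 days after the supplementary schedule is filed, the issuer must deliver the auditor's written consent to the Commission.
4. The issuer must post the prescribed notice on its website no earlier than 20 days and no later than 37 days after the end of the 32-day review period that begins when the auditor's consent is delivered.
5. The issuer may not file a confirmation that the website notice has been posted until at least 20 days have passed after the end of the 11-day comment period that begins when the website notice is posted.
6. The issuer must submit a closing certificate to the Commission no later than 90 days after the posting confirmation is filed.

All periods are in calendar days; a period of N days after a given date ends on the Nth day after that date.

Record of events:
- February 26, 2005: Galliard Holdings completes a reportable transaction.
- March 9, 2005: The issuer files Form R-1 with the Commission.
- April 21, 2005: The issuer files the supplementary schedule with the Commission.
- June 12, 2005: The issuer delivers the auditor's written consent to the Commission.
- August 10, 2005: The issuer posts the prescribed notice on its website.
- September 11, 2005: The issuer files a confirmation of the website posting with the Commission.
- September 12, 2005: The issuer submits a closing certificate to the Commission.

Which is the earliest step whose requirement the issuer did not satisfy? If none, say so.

Step 1

(1) due by February 26, 2005 + 7 days = March 5, 2005; March 9, 2005 misses that deadline by 4 days.
The analysis stops there.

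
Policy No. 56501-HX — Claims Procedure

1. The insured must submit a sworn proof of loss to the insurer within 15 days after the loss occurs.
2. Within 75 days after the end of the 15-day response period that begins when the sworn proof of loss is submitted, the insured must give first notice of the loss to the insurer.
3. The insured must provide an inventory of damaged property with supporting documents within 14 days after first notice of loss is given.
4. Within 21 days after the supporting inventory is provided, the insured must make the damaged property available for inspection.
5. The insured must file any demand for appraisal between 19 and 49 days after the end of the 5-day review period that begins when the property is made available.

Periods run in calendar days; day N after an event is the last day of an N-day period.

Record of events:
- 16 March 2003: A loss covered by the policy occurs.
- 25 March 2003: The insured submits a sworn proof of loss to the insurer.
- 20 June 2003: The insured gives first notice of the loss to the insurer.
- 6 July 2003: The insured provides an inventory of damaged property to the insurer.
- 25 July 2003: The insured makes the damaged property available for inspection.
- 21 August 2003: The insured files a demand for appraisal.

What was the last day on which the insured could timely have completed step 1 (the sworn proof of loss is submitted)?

Step 1 runs from 16 March 2003, when the loss occurs. 15 days after 16 March 2003 is 31 March 2003.

31 March 2003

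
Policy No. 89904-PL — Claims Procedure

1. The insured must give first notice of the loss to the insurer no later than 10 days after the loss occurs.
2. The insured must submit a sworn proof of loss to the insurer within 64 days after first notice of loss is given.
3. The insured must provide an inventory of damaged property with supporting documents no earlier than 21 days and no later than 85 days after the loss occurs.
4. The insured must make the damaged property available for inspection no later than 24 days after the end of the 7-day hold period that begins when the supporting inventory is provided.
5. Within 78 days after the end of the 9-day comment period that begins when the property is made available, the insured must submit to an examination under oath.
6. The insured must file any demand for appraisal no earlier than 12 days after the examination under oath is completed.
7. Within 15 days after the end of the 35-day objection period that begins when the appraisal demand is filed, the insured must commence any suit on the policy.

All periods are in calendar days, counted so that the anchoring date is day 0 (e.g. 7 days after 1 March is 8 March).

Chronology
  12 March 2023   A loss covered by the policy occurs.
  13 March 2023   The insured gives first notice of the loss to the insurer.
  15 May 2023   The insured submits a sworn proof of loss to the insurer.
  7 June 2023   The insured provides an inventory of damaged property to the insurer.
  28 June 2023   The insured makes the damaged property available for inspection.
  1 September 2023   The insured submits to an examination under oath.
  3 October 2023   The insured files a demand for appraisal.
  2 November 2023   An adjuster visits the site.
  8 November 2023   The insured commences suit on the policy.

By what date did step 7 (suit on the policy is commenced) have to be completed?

22 November 2023

The appraisal demand is filed on 3 October 2023; the 35-day objection period therefore ends 7 November 2023, and step 7 runs from that date. 15 days after 7 November 2023 is 22 November 2023.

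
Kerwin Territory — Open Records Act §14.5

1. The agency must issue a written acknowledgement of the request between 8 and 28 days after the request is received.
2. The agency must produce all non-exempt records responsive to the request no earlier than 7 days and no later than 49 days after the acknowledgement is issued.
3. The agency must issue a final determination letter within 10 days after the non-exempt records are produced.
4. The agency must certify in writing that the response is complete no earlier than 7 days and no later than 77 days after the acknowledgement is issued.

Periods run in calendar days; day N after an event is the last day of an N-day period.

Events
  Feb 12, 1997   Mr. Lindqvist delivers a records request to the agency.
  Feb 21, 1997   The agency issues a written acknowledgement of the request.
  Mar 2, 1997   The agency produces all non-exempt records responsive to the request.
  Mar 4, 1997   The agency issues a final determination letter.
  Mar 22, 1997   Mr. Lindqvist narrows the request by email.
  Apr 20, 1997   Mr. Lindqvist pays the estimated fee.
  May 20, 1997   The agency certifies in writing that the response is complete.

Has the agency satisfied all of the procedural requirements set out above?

No

Step 1 — 8 and 28 days from Feb 12, 1997 (when the request is received) are Feb 20, 1997 and Mar 12, 1997 respectively; done Feb 21, 1997 — within the window.
Step 2 — 7 and 49 days from Feb 21, 1997 (when the acknowledgement is issued) are Feb 28, 1997 and Apr 11, 1997 respectively; Mar 2, 1997 falls inside that range.
Step 3 — counting 10 days from Mar 2, 1997 (when the non-exempt records are produced) gives a deadline of Mar 12, 1997; Mar 4, 1997 is within that limit.
Step 4 — 7 and 77 days from Feb 21, 1997 (when the acknowledgement is issued) are Feb 28, 1997 and May 9, 1997 respectively; May 20, 1997 is 11 days past the end of the window.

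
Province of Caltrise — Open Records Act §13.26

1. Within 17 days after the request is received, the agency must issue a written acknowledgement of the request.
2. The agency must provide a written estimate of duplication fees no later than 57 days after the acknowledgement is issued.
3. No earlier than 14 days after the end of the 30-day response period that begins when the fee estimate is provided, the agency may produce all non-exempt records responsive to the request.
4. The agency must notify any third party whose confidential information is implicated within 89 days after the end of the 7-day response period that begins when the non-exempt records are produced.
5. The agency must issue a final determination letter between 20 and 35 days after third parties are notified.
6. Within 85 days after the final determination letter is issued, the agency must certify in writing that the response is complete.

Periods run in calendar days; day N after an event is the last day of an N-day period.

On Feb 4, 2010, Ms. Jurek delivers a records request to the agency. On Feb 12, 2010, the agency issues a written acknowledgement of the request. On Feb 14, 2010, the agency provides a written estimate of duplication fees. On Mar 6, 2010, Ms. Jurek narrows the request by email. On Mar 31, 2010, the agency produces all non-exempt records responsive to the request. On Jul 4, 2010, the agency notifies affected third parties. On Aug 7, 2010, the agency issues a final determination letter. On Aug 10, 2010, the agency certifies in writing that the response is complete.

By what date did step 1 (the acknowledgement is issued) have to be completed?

Feb 21, 2010

Step 1 runs from Feb 4, 2010, when the request is received. 17 days after Feb 4, 2010 is Feb 21, 2010.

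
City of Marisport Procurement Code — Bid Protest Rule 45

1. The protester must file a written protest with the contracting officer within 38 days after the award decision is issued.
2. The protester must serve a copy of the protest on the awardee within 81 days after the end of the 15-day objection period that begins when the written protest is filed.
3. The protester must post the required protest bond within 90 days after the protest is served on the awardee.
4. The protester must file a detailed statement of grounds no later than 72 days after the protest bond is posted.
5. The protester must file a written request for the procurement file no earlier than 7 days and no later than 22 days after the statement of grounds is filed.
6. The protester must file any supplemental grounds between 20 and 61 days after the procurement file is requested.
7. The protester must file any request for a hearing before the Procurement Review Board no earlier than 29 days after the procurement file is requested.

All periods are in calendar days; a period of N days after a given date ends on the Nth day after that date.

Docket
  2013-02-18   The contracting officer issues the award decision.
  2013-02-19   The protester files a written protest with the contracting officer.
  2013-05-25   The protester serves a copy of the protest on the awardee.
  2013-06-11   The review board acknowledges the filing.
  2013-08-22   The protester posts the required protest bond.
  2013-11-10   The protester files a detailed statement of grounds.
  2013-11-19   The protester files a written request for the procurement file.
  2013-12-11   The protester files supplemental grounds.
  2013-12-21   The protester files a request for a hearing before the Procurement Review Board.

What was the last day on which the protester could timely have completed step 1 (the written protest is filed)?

Step 1 runs from 2013-02-18, when the award decision is issued. 38 days after 2013-02-18 is 2013-03-28.

2013-03-28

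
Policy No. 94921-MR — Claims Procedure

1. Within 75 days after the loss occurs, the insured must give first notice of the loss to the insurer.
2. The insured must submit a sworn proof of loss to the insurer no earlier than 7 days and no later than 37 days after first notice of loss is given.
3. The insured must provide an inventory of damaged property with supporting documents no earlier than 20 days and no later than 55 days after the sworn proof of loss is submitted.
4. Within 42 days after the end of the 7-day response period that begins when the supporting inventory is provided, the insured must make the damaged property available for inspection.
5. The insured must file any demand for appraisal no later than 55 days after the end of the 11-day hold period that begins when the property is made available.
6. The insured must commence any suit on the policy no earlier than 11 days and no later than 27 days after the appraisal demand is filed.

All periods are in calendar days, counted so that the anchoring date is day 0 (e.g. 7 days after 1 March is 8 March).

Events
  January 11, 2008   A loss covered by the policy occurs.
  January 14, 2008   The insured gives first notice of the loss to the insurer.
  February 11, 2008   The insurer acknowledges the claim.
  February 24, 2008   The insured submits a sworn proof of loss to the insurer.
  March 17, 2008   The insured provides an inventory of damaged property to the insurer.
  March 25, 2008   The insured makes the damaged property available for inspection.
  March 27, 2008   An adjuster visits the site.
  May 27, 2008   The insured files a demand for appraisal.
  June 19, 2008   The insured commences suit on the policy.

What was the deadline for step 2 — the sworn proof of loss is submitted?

Step 2 runs from January 14, 2008, when first notice of loss is given. The window is 7–37 days after January 14, 2008; it closes on February 20, 2008.

February 20, 2008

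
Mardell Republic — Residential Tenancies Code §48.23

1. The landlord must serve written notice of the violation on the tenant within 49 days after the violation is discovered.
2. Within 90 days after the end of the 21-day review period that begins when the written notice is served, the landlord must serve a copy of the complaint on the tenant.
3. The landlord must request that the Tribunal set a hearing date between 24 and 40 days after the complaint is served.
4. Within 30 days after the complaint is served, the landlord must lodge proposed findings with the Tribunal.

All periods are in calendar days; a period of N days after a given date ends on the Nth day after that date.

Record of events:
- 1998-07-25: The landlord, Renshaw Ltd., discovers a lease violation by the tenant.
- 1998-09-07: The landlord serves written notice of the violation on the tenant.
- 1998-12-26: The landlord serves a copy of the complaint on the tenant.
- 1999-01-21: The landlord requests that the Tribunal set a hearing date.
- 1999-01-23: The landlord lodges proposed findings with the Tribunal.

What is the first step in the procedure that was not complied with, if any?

None — every step was satisfied

Step 1 — counting 49 days from 1998-07-25 (when the violation is discovered) gives a deadline of 1998-09-12; 1998-09-07 is within that limit.
Step 2 — counting 90 days from 1998-09-28 (end of the 21-day review period, which began when the written notice is served on 1998-09-07) gives a deadline of 1998-12-27; 1998-12-26 is within that limit.
Step 3 — 24 and 40 days from 1998-12-26 (when the complaint is served) are 1999-01-19 and 1999-02-04 respectively; 1999-01-21 falls inside that range.
Step 4 — counting 30 days from 1998-12-26 (when the complaint is served) gives a deadline of 1999-01-25; done 1999-01-23 — timely.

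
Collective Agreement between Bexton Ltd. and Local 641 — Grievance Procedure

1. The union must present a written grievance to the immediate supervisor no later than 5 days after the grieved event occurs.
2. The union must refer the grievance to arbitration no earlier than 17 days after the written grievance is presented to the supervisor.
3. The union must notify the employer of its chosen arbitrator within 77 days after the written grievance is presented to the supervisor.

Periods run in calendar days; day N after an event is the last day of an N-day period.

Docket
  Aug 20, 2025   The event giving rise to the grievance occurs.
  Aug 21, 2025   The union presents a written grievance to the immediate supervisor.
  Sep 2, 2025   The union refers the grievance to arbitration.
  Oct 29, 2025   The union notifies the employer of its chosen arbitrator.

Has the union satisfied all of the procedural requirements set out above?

Step 1 — counting 5 days from Aug 20, 2025 (when the grieved event occurs) gives a deadline of Aug 25, 2025; done Aug 21, 2025 — timely.
Step 2 — must wait 17 days from Aug 21, 2025 (when the written grievance is presented to the supervisor), so not before Sep 7, 2025; acted on Sep 2, 2025, 5 days prematurely.
The procedure was therefore not followed at step 2.

No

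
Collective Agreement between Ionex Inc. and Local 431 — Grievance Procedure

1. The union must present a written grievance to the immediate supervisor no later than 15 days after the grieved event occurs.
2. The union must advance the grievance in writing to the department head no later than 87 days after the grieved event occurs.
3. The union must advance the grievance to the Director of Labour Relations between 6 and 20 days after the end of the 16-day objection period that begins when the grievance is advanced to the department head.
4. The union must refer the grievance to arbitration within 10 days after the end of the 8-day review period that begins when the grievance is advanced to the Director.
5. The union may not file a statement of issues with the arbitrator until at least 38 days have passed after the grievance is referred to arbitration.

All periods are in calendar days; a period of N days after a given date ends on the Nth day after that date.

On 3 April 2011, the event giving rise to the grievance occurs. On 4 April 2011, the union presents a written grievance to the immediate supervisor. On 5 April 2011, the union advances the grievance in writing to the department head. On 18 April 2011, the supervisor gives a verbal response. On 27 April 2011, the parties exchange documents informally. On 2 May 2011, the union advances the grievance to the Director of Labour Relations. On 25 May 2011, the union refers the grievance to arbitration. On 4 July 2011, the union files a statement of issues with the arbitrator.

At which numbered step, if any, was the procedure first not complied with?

Step 4

Step 1: 15 days after 3 April 2011 (when the grieved event occurs) is 18 April 2011; 4 April 2011 is within that limit.
Step 2: 87 days after 3 April 2011 (when the grieved event occurs) is 29 June 2011; 5 April 2011 is within that limit.
Step 3: the window is 6–20 days after 21 April 2011 (end of the 16-day objection period, which began when the grievance is advanced to the department head on 5 April 2011), so 27 April 2011 through 11 May 2011; done 2 May 2011, which is between those dates.
Step 4: 10 days after 10 May 2011 (end of the 8-day review period, which began when the grievance is advanced to the Director on 2 May 2011) is 20 May 2011; not done until 25 May 2011, 5 days after the deadline.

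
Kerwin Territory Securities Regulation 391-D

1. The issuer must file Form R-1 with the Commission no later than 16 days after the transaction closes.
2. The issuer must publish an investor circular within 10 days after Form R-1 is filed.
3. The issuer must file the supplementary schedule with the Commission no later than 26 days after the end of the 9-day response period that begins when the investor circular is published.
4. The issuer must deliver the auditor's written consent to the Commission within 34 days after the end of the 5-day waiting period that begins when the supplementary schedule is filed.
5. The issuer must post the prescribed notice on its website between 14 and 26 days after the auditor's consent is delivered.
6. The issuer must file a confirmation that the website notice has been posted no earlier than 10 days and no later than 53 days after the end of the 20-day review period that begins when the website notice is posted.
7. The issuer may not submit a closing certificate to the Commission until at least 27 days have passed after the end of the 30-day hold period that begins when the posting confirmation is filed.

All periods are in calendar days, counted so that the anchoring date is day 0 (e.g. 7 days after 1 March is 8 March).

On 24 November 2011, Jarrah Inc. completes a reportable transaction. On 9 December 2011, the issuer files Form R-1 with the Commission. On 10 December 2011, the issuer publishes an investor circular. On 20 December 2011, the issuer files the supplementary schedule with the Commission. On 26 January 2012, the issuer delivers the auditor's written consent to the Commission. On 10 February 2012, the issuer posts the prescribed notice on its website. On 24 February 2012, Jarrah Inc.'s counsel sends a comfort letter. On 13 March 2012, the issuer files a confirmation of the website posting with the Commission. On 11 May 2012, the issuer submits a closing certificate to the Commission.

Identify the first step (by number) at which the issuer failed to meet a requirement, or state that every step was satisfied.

(1) due by 24 November 2011 + 16 days = 10 December 2011; completed 9 December 2011, before the deadline.
(2) due by 9 December 2011 + 10 days = 19 December 2011; 10 December 2011 is within that limit.
(3) due by 19 December 2011 + 26 days = 14 January 2012; 20 December 2011 is within that limit.
(4) due by 25 December 2011 + 34 days = 28 January 2012; completed 26 January 2012, before the deadline.
(5) the permitted window runs from 26 January 2012 + 14 = 9 February 2012 to 26 January 2012 + 26 = 21 February 2012; done 10 February 2012 — within the window.
(6) the permitted window runs from 1 March 2012 + 10 = 11 March 2012 to 1 March 2012 + 53 = 23 April 2012; 13 March 2012 falls inside that range.
(7) permitted from 12 April 2012 + 27 days = 9 May 2012 onward; 11 May 2012 is on or after that date.

None — every step was satisfied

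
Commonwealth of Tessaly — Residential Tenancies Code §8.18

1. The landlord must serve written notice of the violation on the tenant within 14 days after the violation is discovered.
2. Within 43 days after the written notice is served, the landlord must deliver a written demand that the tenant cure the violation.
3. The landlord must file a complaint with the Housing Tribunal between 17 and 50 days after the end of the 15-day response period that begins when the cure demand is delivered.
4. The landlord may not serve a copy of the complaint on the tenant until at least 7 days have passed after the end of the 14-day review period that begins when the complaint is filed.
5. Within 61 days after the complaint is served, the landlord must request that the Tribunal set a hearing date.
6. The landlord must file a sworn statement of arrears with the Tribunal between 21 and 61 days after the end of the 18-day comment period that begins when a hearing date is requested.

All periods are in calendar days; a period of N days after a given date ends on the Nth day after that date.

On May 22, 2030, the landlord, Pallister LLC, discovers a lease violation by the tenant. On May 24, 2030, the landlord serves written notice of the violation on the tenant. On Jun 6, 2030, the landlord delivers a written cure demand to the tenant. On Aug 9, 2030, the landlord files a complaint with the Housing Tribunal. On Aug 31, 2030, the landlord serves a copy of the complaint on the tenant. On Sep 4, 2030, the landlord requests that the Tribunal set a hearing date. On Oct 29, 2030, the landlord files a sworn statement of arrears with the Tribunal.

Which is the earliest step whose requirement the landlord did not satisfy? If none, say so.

(1) due by May 22, 2030 + 14 days = Jun 5, 2030; May 24, 2030 is within that limit.
(2) due by May 24, 2030 + 43 days = Jul 6, 2030; done Jun 6, 2030 — timely.
(3) the permitted window runs from Jun 21, 2030 + 17 = Jul 8, 2030 to Jun 21, 2030 + 50 = Aug 10, 2030; Aug 9, 2030 falls inside that range.
(4) permitted from Aug 23, 2030 + 7 days = Aug 30, 2030 onward; Aug 31, 2030 is on or after that date.
(5) due by Aug 31, 2030 + 61 days = Oct 31, 2030; Sep 4, 2030 is within that limit.
(6) the permitted window runs from Sep 22, 2030 + 21 = Oct 13, 2030 to Sep 22, 2030 + 61 = Nov 22, 2030; done Oct 29, 2030 — within the window.

None — every step was satisfied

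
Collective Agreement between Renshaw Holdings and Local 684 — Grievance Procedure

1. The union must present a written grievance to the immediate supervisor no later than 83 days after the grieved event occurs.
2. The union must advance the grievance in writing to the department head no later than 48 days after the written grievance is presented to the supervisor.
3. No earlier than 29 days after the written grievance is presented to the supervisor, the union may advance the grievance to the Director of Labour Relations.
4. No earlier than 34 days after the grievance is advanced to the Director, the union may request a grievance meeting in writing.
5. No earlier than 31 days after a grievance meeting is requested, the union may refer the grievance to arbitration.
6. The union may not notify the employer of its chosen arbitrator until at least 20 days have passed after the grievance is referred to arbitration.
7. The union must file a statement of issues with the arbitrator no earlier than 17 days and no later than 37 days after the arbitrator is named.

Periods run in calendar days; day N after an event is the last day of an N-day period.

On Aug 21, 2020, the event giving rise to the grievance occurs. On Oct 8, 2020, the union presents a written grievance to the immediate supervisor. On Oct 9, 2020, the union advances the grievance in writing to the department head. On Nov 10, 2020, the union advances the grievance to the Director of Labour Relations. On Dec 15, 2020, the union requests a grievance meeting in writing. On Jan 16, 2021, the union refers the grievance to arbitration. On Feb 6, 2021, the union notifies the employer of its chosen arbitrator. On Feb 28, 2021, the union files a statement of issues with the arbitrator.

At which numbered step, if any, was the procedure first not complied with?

None — every step was satisfied

Step 1: 83 days after Aug 21, 2020 (when the grieved event occurs) is Nov 12, 2020; completed Oct 8, 2020, before the deadline.
Step 2: 48 days after Oct 8, 2020 (when the written grievance is presented to the supervisor) is Nov 25, 2020; completed Oct 9, 2020, before the deadline.
Step 3: the earliest permitted date is 29 days after Oct 8, 2020 (when the written grievance is presented to the supervisor), i.e. Nov 6, 2020; done Nov 10, 2020 — permitted.
Step 4: the earliest permitted date is 34 days after Nov 10, 2020 (when the grievance is advanced to the Director), i.e. Dec 14, 2020; done Dec 15, 2020, after the minimum wait.
Step 5: the earliest permitted date is 31 days after Dec 15, 2020 (when a grievance meeting is requested), i.e. Jan 15, 2021; done Jan 16, 2021, after the minimum wait.
Step 6: the earliest permitted date is 20 days after Jan 16, 2021 (when the grievance is referred to arbitration), i.e. Feb 5, 2021; done Feb 6, 2021, after the minimum wait.
Step 7: the window is 17–37 days after Feb 6, 2021 (when the arbitrator is named), so Feb 23, 2021 through Mar 15, 2021; Feb 28, 2021 falls inside that range.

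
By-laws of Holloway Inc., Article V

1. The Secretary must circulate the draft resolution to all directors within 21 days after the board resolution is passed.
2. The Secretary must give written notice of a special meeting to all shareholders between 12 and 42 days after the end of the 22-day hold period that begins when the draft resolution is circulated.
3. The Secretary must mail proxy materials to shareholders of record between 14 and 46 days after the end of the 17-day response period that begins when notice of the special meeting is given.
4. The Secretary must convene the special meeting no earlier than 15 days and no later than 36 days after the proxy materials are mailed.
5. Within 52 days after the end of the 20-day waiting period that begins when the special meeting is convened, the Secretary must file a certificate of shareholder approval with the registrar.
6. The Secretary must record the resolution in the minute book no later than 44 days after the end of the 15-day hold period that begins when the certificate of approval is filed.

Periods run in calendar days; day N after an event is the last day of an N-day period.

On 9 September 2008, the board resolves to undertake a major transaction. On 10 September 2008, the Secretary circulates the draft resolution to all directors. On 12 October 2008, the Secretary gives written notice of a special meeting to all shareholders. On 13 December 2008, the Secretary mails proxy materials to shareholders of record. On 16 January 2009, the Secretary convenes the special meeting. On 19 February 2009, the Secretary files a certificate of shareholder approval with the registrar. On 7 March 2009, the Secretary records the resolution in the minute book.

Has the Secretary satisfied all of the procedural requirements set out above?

No

(1) due by 9 September 2008 + 21 days = 30 September 2008; 10 September 2008 is within that limit.
(2) the permitted window runs from 2 October 2008 + 12 = 14 October 2008 to 2 October 2008 + 42 = 13 November 2008; done 12 October 2008 — 2 days before the window opened.
Later steps need not be reached.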